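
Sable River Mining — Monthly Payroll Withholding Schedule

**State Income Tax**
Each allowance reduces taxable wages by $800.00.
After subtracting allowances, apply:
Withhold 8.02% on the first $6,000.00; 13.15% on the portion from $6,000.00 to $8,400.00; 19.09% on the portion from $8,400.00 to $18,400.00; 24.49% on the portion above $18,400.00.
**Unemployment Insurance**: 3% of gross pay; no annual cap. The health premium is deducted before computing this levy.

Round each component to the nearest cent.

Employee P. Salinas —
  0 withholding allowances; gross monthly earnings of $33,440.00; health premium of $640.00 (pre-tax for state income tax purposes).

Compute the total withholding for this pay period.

$7,216.36

State Income Tax: taxable = $33,440.00 − $640.00 = $32,800.00
  $2,705.80 + 24.49% × ($32,800.00 − $18,400.00) = $2,705.80 + 24.49% × $14,400.00 = $6,232.36
Unemployment Insurance: 3% × $32,800.00 = $984.00
Total: $6,232.36 + $984.00 = $7,216.36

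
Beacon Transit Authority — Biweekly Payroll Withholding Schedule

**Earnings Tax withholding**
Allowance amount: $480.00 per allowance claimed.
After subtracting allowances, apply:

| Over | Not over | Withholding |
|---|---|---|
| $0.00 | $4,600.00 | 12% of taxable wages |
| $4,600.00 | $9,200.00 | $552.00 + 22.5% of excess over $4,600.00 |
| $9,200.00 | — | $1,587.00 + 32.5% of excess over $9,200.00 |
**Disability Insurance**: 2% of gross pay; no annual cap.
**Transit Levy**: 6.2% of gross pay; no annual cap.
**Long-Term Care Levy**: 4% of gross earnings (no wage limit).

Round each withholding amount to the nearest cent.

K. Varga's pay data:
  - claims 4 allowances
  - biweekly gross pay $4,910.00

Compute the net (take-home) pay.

$3,952.18

Earnings Tax: taxable = $4,910.00 − 4×$480.00 = $2,990.00
  12% × $2,990.00 = $358.80
Disability Insurance: 2% × $4,910.00 = $98.20
Transit Levy: 6.2% × $4,910.00 = $304.42
Long-Term Care Levy: 4% × $4,910.00 = $196.40
Total withheld: $358.80 + $98.20 + $304.42 + $196.40 = $957.82
Net pay: $4,910.00 − $957.82 = $3,952.18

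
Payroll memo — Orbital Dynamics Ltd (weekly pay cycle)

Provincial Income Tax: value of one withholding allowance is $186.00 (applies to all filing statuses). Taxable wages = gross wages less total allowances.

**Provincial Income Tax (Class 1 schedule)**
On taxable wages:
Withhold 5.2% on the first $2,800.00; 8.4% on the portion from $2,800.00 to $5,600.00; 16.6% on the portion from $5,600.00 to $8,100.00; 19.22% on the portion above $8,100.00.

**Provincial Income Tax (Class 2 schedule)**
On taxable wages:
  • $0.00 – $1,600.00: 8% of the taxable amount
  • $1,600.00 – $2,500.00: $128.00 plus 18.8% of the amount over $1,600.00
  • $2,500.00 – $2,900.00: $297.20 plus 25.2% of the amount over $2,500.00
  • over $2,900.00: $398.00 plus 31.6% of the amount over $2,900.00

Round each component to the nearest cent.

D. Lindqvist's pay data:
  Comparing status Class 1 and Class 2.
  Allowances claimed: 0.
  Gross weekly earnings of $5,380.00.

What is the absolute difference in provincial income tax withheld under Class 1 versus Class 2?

$819.36

Provincial Income Tax (Class 1): taxable = $5,380.00
  $145.60 + 8.4% × ($5,380.00 − $2,800.00) = $145.60 + 8.4% × $2,580.00 = $362.32
Provincial Income Tax (Class 2): taxable = $5,380.00
  $398.00 + 31.6% × ($5,380.00 − $2,900.00) = $398.00 + 31.6% × $2,480.00 = $1,181.68
Difference: |$362.32 − $1,181.68| = $819.36 (higher under Class 2)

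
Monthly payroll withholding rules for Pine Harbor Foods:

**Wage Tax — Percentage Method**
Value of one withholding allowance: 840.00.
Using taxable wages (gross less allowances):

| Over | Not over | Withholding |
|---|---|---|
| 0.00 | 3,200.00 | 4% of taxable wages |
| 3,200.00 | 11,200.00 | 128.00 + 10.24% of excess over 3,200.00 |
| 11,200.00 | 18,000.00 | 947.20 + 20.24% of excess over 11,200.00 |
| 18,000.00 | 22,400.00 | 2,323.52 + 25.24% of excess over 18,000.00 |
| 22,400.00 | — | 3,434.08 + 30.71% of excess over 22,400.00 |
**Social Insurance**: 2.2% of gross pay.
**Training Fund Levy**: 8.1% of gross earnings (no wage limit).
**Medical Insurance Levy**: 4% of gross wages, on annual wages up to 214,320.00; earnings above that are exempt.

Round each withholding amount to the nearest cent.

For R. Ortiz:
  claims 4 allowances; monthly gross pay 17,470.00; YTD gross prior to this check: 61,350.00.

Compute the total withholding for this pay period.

Wage Tax: taxable = 17,470.00 − 4×840.00 = 14,110.00
  947.20 + 20.24% × (14,110.00 − 11,200.00) = 947.20 + 20.24% × 2,910.00 = 1,536.18
Social Insurance: 2.2% × 17,470.00 = 384.34
Training Fund Levy: 8.1% × 17,470.00 = 1,415.07
Medical Insurance Levy: 4% × 17,470.00 = 698.80
Total: 1,536.18 + 384.34 + 1,415.07 + 698.80 = 4,034.39

4,034.39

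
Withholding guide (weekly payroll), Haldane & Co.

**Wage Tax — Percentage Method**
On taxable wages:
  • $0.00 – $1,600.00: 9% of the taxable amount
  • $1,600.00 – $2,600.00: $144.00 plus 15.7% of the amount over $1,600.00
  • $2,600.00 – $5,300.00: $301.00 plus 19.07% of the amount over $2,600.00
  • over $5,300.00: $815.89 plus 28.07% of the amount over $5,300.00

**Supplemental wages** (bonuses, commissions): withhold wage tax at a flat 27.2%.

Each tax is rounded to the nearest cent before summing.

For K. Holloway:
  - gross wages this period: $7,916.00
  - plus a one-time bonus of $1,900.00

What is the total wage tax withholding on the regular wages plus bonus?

$2,067.00

Wage Tax: taxable = $7,916.00
  $815.89 + 28.07% × ($7,916.00 − $5,300.00) = $815.89 + 28.07% × $2,616.00 = $1,550.20
Supplemental (27.2% flat on bonus): 27.2% × $1,900.00 = $516.80
Total wage tax: $1,550.20 + $516.80 = $2,067.00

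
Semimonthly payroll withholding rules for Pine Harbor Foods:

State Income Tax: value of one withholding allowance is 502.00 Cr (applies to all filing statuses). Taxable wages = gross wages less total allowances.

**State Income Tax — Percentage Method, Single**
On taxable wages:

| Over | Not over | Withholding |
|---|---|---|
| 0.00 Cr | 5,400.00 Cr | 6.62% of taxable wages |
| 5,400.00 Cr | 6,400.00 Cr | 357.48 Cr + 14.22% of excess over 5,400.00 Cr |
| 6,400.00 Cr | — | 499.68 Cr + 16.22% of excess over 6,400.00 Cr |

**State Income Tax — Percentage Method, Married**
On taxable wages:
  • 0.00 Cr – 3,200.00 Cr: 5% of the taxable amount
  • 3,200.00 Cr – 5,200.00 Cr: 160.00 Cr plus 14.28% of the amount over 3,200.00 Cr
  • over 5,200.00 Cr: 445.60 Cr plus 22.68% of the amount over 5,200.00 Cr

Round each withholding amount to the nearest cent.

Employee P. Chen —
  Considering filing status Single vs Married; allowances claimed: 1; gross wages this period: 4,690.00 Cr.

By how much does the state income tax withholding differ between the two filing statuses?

23.84 Cr

State Income Tax (Single): taxable = 4,690.00 Cr − 1×502.00 Cr = 4,188.00 Cr
  6.62% × 4,188.00 Cr = 277.25 Cr
State Income Tax (Married): taxable = 4,690.00 Cr − 1×502.00 Cr = 4,188.00 Cr
  160.00 Cr + 14.28% × (4,188.00 Cr − 3,200.00 Cr) = 160.00 Cr + 14.28% × 988.00 Cr = 301.09 Cr
Difference: |277.25 Cr − 301.09 Cr| = 23.84 Cr (higher under Married)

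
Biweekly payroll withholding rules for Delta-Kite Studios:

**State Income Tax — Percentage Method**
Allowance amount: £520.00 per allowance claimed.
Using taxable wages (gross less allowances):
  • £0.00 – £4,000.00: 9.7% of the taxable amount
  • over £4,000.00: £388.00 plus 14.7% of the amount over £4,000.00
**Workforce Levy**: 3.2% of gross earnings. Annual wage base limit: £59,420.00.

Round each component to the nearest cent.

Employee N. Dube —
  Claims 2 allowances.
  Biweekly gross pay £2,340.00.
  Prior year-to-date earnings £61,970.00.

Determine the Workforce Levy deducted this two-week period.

£0.00

Workforce Levy: YTD £61,970.00 ≥ cap £59,420.00 → £0.00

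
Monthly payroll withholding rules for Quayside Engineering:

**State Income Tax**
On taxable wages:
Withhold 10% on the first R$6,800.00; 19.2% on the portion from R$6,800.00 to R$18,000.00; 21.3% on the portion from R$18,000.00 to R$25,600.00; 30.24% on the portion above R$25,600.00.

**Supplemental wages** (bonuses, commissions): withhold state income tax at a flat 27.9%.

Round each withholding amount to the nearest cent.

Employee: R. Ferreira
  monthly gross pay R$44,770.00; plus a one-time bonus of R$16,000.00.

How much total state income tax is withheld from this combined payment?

State Income Tax: taxable = R$44,770.00
  R$4,449.20 + 30.24% × (R$44,770.00 − R$25,600.00) = R$4,449.20 + 30.24% × R$19,170.00 = R$10,246.21
Supplemental (27.9% flat on bonus): 27.9% × R$16,000.00 = R$4,464.00
Total state income tax: R$10,246.21 + R$4,464.00 = R$14,710.21

R$14,710.21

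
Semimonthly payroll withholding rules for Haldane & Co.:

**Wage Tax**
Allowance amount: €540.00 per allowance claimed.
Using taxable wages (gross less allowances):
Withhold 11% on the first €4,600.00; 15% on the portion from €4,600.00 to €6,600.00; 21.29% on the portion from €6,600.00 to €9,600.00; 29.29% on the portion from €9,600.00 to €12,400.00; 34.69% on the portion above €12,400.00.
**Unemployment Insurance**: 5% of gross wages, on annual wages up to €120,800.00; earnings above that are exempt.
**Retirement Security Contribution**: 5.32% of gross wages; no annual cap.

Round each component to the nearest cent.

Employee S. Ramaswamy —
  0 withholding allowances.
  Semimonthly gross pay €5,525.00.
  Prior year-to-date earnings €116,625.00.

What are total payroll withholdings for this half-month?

Wage Tax: taxable = €5,525.00
  €506.00 + 15% × (€5,525.00 − €4,600.00) = €506.00 + 15% × €925.00 = €644.75
Unemployment Insurance: cap €120,800.00 − YTD €116,625.00 = €4,175.00 subject; 5% × €4,175.00 = €208.75
Retirement Security Contribution: 5.32% × €5,525.00 = €293.93
Total: €644.75 + €208.75 + €293.93 = €1,147.43

€1,147.43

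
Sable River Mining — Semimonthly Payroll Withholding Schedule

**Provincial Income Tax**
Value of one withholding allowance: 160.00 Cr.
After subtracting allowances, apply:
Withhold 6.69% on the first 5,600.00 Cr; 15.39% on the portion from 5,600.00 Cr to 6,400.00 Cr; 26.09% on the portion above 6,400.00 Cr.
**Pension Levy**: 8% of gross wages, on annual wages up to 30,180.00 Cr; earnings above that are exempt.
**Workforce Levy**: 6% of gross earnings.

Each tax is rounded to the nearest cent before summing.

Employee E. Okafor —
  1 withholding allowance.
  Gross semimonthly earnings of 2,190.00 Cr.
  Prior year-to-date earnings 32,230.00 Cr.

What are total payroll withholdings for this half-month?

Provincial Income Tax: taxable = 2,190.00 Cr − 1×160.00 Cr = 2,030.00 Cr
  6.69% × 2,030.00 Cr = 135.81 Cr
Pension Levy: YTD 32,230.00 Cr ≥ cap 30,180.00 Cr → 0.00 Cr
Workforce Levy: 6% × 2,190.00 Cr = 131.40 Cr
Total: 135.81 Cr + 0.00 Cr + 131.40 Cr = 267.21 Cr

267.21 Cr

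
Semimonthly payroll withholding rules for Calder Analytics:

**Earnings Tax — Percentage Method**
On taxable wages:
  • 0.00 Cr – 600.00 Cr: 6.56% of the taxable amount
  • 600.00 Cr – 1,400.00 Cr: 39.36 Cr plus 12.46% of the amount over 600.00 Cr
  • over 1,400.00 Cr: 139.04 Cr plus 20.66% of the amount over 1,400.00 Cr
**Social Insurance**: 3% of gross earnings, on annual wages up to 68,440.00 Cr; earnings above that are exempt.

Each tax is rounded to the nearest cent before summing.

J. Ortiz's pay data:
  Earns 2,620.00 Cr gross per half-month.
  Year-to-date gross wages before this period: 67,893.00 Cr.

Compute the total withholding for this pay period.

407.50 Cr

Earnings Tax: taxable = 2,620.00 Cr
  139.04 Cr + 20.66% × (2,620.00 Cr − 1,400.00 Cr) = 139.04 Cr + 20.66% × 1,220.00 Cr = 391.09 Cr
Social Insurance: cap 68,440.00 Cr − YTD 67,893.00 Cr = 547.00 Cr subject; 3% × 547.00 Cr = 16.41 Cr
Total: 391.09 Cr + 16.41 Cr = 407.50 Cr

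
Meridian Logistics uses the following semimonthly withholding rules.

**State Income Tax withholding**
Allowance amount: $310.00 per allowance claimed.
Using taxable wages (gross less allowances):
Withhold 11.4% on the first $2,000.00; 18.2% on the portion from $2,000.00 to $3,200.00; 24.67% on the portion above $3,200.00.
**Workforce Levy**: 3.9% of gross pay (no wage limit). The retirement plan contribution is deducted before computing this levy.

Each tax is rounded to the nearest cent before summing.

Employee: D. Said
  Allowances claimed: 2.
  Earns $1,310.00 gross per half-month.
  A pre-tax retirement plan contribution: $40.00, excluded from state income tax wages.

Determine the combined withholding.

$123.63

State Income Tax: taxable = $1,310.00 − $40.00 − 2×$310.00 = $650.00
  11.4% × $650.00 = $74.10
Workforce Levy: 3.9% × $1,270.00 = $49.53
Total: $74.10 + $49.53 = $123.63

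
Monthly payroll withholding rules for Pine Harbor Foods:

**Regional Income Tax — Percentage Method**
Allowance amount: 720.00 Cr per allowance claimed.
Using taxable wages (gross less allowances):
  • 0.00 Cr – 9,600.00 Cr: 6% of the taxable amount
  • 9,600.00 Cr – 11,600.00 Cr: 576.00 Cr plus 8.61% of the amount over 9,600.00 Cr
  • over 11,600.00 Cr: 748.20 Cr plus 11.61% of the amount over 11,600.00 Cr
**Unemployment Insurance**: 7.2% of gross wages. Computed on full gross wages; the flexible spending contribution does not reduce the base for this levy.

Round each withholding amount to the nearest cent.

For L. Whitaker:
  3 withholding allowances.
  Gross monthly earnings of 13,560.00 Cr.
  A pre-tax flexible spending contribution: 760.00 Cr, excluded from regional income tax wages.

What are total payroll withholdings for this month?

Regional Income Tax: taxable = 13,560.00 Cr − 760.00 Cr − 3×720.00 Cr = 10,640.00 Cr
  576.00 Cr + 8.61% × (10,640.00 Cr − 9,600.00 Cr) = 576.00 Cr + 8.61% × 1,040.00 Cr = 665.54 Cr
Unemployment Insurance: 7.2% × 13,560.00 Cr = 976.32 Cr
Total: 665.54 Cr + 976.32 Cr = 1,641.86 Cr

1,641.86 Cr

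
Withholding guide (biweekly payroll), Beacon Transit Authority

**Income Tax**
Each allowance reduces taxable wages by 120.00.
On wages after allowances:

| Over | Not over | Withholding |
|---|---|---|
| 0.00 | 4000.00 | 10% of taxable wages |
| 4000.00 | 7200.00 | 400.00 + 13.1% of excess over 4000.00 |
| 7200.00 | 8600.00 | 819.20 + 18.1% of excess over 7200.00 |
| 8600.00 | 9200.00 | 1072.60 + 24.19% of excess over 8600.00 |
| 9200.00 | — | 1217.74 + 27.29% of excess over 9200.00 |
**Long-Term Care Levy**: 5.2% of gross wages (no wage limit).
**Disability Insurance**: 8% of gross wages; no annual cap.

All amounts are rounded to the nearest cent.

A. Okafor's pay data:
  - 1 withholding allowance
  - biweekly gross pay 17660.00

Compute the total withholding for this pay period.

5824.85

Income Tax: taxable = 17660.00 − 1×120.00 = 17540.00
  1217.74 + 27.29% × (17540.00 − 9200.00) = 1217.74 + 27.29% × 8340.00 = 3493.73
Long-Term Care Levy: 5.2% × 17660.00 = 918.32
Disability Insurance: 8% × 17660.00 = 1412.80
Total: 3493.73 + 918.32 + 1412.80 = 5824.85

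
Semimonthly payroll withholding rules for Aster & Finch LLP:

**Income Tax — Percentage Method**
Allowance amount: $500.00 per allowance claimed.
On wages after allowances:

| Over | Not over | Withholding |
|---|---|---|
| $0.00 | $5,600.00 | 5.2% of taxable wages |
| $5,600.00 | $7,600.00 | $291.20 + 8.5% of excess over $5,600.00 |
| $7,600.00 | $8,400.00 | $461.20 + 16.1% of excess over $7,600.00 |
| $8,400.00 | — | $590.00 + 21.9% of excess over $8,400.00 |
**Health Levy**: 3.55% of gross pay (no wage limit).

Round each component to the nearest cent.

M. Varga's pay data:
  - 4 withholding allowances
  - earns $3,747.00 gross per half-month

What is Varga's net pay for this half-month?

$3,523.14

Income Tax: taxable = $3,747.00 − 4×$500.00 = $1,747.00
  5.2% × $1,747.00 = $90.84
Health Levy: 3.55% × $3,747.00 = $133.02
Total withheld: $90.84 + $133.02 = $223.86
Net pay: $3,747.00 − $223.86 = $3,523.14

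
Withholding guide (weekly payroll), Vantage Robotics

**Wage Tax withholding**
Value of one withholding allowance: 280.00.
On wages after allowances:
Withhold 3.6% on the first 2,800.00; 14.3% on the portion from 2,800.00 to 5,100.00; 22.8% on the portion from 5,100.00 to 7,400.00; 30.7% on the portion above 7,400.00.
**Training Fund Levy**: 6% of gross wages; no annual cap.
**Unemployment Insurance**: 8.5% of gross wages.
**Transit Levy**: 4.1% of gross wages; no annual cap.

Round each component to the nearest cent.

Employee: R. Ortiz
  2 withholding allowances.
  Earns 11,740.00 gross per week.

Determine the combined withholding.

Wage Tax: taxable = 11,740.00 − 2×280.00 = 11,180.00
  954.10 + 30.7% × (11,180.00 − 7,400.00) = 954.10 + 30.7% × 3,780.00 = 2,114.56
Training Fund Levy: 6% × 11,740.00 = 704.40
Unemployment Insurance: 8.5% × 11,740.00 = 997.90
Transit Levy: 4.1% × 11,740.00 = 481.34
Total: 2,114.56 + 704.40 + 997.90 + 481.34 = 4,298.20

4,298.20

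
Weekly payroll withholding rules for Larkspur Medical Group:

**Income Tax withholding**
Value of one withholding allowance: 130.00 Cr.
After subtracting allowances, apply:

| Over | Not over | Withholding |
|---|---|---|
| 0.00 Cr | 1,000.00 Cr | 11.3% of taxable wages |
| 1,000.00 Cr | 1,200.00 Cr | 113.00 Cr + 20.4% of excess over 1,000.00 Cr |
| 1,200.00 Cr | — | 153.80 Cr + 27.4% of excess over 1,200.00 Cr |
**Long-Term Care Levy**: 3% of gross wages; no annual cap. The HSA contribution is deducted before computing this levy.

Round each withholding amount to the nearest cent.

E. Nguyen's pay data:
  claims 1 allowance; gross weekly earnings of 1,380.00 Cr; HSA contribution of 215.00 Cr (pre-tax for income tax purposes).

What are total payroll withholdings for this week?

Income Tax: taxable = 1,380.00 Cr − 215.00 Cr − 1×130.00 Cr = 1,035.00 Cr
  113.00 Cr + 20.4% × (1,035.00 Cr − 1,000.00 Cr) = 113.00 Cr + 20.4% × 35.00 Cr = 120.14 Cr
Long-Term Care Levy: 3% × 1,165.00 Cr = 34.95 Cr
Total: 120.14 Cr + 34.95 Cr = 155.09 Cr

155.09 Cr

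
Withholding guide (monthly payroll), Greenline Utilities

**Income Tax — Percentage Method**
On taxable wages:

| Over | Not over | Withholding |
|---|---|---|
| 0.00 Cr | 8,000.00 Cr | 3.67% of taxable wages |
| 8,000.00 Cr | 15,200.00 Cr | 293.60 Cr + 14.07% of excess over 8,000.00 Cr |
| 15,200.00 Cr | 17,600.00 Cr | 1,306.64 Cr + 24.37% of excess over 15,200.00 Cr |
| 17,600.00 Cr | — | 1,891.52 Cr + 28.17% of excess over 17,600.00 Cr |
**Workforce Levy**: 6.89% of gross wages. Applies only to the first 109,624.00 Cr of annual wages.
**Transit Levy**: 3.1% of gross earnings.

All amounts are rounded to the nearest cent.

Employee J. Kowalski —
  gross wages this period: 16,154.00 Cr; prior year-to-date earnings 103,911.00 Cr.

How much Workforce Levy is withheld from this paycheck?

Workforce Levy: cap 109,624.00 Cr − YTD 103,911.00 Cr = 5,713.00 Cr subject; 6.89% × 5,713.00 Cr = 393.63 Cr

393.63 Cr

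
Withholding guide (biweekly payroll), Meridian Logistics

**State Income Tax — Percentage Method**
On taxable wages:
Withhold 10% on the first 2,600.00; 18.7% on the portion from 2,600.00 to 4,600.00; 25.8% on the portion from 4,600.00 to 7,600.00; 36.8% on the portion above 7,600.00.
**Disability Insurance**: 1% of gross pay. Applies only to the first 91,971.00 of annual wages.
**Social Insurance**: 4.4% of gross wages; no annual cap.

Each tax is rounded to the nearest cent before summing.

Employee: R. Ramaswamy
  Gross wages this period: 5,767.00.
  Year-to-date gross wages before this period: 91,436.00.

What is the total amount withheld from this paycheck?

1,194.19

State Income Tax: taxable = 5,767.00
  634.00 + 25.8% × (5,767.00 − 4,600.00) = 634.00 + 25.8% × 1,167.00 = 935.09
Disability Insurance: cap 91,971.00 − YTD 91,436.00 = 535.00 subject; 1% × 535.00 = 5.35
Social Insurance: 4.4% × 5,767.00 = 253.75
Total: 935.09 + 5.35 + 253.75 = 1,194.19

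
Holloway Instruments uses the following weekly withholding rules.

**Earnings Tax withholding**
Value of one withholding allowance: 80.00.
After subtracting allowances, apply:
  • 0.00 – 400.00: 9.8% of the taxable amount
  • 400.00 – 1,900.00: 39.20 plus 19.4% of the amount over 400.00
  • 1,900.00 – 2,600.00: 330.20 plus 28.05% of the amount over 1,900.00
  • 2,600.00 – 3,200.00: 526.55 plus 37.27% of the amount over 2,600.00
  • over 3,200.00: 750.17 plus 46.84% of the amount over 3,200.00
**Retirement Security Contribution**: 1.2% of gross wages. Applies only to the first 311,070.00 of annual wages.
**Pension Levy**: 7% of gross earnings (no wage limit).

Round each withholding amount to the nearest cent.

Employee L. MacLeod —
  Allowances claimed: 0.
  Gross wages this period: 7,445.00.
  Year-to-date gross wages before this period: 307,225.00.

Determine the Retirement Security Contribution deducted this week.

Retirement Security Contribution: cap 311,070.00 − YTD 307,225.00 = 3,845.00 subject; 1.2% × 3,845.00 = 46.14

46.14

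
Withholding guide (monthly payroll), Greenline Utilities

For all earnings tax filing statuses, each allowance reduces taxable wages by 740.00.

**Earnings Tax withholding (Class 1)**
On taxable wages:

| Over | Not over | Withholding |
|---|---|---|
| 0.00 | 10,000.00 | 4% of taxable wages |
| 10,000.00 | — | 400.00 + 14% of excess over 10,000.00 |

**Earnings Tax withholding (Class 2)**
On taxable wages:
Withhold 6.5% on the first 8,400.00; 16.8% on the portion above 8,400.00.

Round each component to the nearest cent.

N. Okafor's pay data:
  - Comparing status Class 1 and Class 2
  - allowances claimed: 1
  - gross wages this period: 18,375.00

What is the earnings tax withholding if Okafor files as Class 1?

Earnings Tax (Class 1): taxable = 18,375.00 − 1×740.00 = 17,635.00
  400.00 + 14% × (17,635.00 − 10,000.00) = 400.00 + 14% × 7,635.00 = 1,468.90

1,468.90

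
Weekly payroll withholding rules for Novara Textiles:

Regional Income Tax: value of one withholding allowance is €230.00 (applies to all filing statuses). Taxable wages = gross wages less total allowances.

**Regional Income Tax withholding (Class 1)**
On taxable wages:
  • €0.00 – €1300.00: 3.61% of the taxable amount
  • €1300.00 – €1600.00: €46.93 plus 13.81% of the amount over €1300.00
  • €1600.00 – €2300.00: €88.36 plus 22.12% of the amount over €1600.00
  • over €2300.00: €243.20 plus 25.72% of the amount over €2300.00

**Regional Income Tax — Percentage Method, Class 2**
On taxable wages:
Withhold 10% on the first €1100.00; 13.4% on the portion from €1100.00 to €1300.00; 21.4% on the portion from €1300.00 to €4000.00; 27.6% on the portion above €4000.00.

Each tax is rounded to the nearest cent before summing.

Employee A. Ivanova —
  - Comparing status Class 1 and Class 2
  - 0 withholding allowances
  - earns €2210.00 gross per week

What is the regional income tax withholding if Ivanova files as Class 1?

€223.29

Regional Income Tax (Class 1): taxable = €2210.00
  €88.36 + 22.12% × (€2210.00 − €1600.00) = €88.36 + 22.12% × €610.00 = €223.29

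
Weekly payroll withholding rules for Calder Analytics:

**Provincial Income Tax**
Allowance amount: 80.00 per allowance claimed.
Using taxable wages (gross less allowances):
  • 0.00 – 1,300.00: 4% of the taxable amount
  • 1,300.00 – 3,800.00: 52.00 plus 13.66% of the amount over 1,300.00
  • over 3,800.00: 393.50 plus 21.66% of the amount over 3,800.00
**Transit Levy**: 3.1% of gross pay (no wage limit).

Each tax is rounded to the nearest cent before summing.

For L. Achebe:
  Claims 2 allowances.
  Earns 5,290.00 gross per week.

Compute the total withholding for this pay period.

845.57

Provincial Income Tax: taxable = 5,290.00 − 2×80.00 = 5,130.00
  393.50 + 21.66% × (5,130.00 − 3,800.00) = 393.50 + 21.66% × 1,330.00 = 681.58
Transit Levy: 3.1% × 5,290.00 = 163.99
Total: 681.58 + 163.99 = 845.57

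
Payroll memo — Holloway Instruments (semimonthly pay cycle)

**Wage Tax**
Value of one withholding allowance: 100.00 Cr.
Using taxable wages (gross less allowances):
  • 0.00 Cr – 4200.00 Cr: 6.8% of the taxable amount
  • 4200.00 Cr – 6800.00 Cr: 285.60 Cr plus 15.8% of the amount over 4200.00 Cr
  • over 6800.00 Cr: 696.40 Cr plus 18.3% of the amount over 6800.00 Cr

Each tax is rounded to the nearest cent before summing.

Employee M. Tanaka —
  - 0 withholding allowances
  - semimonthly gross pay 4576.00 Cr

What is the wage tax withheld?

Wage Tax: taxable = 4576.00 Cr
  285.60 Cr + 15.8% × (4576.00 Cr − 4200.00 Cr) = 285.60 Cr + 15.8% × 376.00 Cr = 345.01 Cr

345.01 Cr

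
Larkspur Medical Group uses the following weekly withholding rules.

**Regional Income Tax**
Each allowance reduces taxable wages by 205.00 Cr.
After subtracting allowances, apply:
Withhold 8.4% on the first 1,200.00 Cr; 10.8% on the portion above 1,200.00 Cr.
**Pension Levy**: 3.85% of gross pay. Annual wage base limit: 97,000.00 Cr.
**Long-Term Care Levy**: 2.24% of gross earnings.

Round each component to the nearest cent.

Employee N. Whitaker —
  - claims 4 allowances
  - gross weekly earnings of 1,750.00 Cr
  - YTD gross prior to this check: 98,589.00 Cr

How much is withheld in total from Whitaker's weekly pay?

117.32 Cr

Regional Income Tax: taxable = 1,750.00 Cr − 4×205.00 Cr = 930.00 Cr
  8.4% × 930.00 Cr = 78.12 Cr
Pension Levy: YTD 98,589.00 Cr ≥ cap 97,000.00 Cr → 0.00 Cr
Long-Term Care Levy: 2.24% × 1,750.00 Cr = 39.20 Cr
Total: 78.12 Cr + 0.00 Cr + 39.20 Cr = 117.32 Cr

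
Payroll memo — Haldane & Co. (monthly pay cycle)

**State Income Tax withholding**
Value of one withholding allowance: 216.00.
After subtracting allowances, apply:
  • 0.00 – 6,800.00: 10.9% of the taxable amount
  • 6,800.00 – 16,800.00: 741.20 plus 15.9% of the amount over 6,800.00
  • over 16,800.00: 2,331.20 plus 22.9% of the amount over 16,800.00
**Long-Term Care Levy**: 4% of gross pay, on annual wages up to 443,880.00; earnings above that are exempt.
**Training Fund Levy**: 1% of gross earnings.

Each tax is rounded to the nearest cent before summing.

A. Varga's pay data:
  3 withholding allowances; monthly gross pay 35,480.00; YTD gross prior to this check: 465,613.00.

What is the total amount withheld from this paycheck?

State Income Tax: taxable = 35,480.00 − 3×216.00 = 34,832.00
  2,331.20 + 22.9% × (34,832.00 − 16,800.00) = 2,331.20 + 22.9% × 18,032.00 = 6,460.53
Long-Term Care Levy: YTD 465,613.00 ≥ cap 443,880.00 → 0.00
Training Fund Levy: 1% × 35,480.00 = 354.80
Total: 6,460.53 + 0.00 + 354.80 = 6,815.33

6,815.33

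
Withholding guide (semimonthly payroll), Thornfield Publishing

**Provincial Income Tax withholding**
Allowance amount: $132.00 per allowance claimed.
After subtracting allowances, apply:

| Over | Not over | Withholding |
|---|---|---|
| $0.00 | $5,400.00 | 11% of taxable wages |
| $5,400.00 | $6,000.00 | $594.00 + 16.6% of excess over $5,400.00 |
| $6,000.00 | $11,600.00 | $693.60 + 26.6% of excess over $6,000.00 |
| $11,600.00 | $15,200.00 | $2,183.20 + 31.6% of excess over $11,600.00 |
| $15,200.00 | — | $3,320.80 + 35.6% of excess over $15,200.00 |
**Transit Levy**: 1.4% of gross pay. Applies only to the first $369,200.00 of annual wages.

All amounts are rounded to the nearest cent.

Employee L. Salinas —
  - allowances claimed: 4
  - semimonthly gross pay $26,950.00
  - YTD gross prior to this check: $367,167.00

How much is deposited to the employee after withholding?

$19,605.71

Provincial Income Tax: taxable = $26,950.00 − 4×$132.00 = $26,422.00
  $3,320.80 + 35.6% × ($26,422.00 − $15,200.00) = $3,320.80 + 35.6% × $11,222.00 = $7,315.83
Transit Levy: cap $369,200.00 − YTD $367,167.00 = $2,033.00 subject; 1.4% × $2,033.00 = $28.46
Total withheld: $7,315.83 + $28.46 = $7,344.29
Net pay: $26,950.00 − $7,344.29 = $19,605.71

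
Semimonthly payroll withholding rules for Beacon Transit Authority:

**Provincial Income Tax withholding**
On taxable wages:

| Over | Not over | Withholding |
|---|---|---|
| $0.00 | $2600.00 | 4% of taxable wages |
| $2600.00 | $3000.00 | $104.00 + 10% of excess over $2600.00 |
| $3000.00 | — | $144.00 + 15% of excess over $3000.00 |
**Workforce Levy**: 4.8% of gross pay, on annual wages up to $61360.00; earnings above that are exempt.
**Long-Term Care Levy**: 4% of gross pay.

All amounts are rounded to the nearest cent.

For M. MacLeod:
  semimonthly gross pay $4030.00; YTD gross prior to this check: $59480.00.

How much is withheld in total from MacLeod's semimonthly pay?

$549.94

Provincial Income Tax: taxable = $4030.00
  $144.00 + 15% × ($4030.00 − $3000.00) = $144.00 + 15% × $1030.00 = $298.50
Workforce Levy: cap $61360.00 − YTD $59480.00 = $1880.00 subject; 4.8% × $1880.00 = $90.24
Long-Term Care Levy: 4% × $4030.00 = $161.20
Total: $298.50 + $90.24 + $161.20 = $549.94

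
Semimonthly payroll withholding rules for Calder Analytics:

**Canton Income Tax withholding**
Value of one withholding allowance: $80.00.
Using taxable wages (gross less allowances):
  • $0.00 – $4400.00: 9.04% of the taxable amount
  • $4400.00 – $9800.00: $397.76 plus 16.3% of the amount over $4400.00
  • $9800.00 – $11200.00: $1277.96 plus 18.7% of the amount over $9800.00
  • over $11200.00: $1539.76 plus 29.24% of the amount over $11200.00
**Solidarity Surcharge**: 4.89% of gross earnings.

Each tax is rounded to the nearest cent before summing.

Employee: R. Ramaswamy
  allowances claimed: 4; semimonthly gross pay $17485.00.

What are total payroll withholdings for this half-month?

$4138.95

Canton Income Tax: taxable = $17485.00 − 4×$80.00 = $17165.00
  $1539.76 + 29.24% × ($17165.00 − $11200.00) = $1539.76 + 29.24% × $5965.00 = $3283.93
Solidarity Surcharge: 4.89% × $17485.00 = $855.02
Total: $3283.93 + $855.02 = $4138.95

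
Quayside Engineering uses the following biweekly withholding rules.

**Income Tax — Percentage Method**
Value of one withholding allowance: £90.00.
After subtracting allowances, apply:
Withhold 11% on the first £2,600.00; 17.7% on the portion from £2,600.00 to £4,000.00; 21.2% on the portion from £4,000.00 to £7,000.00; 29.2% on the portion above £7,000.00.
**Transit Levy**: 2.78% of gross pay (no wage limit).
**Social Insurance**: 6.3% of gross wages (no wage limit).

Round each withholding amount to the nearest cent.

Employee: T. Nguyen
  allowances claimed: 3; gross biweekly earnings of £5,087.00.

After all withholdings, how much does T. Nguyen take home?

£3,918.10

Income Tax: taxable = £5,087.00 − 3×£90.00 = £4,817.00
  £533.80 + 21.2% × (£4,817.00 − £4,000.00) = £533.80 + 21.2% × £817.00 = £707.00
Transit Levy: 2.78% × £5,087.00 = £141.42
Social Insurance: 6.3% × £5,087.00 = £320.48
Total withheld: £707.00 + £141.42 + £320.48 = £1,168.90
Net pay: £5,087.00 − £1,168.90 = £3,918.10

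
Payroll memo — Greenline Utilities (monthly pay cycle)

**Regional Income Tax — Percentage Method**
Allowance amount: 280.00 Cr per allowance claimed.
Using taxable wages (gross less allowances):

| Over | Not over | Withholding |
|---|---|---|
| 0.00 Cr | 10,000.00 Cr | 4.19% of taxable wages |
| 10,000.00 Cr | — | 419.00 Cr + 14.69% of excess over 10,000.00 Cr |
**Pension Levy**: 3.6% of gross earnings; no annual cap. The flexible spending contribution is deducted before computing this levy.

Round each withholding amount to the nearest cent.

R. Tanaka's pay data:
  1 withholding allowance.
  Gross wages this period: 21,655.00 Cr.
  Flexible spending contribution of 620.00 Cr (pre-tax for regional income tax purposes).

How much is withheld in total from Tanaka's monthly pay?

Regional Income Tax: taxable = 21,655.00 Cr − 620.00 Cr − 1×280.00 Cr = 20,755.00 Cr
  419.00 Cr + 14.69% × (20,755.00 Cr − 10,000.00 Cr) = 419.00 Cr + 14.69% × 10,755.00 Cr = 1,998.91 Cr
Pension Levy: 3.6% × 21,035.00 Cr = 757.26 Cr
Total: 1,998.91 Cr + 757.26 Cr = 2,756.17 Cr

2,756.17 Cr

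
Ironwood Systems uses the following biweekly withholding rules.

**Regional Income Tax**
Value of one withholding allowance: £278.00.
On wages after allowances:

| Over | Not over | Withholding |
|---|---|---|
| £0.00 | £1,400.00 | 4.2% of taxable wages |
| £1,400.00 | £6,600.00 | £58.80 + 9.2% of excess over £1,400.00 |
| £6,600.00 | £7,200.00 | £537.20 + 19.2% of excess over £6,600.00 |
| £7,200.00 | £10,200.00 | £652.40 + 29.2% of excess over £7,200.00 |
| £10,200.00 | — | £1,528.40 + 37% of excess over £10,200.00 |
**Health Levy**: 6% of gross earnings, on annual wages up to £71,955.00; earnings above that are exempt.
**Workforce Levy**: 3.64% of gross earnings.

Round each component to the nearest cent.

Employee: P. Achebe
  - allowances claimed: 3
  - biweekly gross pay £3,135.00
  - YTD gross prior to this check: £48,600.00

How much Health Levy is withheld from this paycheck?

Health Levy: 6% × £3,135.00 = £188.10

£188.10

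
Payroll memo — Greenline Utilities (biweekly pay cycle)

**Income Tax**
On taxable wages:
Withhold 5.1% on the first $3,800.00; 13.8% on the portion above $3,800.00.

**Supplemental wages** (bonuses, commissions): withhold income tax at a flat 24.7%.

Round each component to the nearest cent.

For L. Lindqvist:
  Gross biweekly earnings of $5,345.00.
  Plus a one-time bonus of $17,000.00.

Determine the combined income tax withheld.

$4,606.01

Income Tax: taxable = $5,345.00
  $193.80 + 13.8% × ($5,345.00 − $3,800.00) = $193.80 + 13.8% × $1,545.00 = $407.01
Supplemental (24.7% flat on bonus): 24.7% × $17,000.00 = $4,199.00
Total income tax: $407.01 + $4,199.00 = $4,606.01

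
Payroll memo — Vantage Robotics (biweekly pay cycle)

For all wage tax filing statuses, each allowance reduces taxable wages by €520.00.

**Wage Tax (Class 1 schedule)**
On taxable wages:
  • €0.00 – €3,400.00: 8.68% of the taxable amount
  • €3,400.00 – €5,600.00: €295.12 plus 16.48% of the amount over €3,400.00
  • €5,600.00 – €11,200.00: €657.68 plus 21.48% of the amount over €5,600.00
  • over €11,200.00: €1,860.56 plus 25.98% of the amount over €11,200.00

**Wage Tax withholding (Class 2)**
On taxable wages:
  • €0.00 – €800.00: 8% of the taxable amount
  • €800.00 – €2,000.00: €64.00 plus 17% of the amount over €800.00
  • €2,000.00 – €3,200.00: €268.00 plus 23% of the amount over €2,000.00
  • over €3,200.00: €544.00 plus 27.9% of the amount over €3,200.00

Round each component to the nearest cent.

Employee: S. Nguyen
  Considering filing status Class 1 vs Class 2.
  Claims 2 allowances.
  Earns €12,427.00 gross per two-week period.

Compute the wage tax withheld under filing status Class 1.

€1,909.14

Wage Tax (Class 1): taxable = €12,427.00 − 2×€520.00 = €11,387.00
  €1,860.56 + 25.98% × (€11,387.00 − €11,200.00) = €1,860.56 + 25.98% × €187.00 = €1,909.14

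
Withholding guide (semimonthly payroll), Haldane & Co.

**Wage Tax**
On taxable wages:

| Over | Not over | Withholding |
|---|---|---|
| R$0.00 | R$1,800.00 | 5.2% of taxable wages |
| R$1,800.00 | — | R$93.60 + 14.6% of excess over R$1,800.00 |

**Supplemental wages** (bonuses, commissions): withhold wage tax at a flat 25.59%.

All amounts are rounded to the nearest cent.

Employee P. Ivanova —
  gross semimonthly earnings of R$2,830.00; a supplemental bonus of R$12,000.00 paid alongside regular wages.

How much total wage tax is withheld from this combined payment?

Wage Tax: taxable = R$2,830.00
  R$93.60 + 14.6% × (R$2,830.00 − R$1,800.00) = R$93.60 + 14.6% × R$1,030.00 = R$243.98
Supplemental (25.59% flat on bonus): 25.59% × R$12,000.00 = R$3,070.80
Total wage tax: R$243.98 + R$3,070.80 = R$3,314.78

R$3,314.78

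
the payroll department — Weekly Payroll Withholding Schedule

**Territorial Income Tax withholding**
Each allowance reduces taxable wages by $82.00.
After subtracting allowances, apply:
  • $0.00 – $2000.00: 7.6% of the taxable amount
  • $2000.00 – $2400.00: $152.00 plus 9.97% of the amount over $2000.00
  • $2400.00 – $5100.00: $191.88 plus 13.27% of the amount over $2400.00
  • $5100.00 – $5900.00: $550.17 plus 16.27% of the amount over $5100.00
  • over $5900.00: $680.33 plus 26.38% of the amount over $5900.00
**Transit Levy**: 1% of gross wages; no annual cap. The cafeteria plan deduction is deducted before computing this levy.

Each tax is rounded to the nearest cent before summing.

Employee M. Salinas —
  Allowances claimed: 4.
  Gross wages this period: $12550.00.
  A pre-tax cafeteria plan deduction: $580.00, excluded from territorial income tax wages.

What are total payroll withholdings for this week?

$2314.77

Territorial Income Tax: taxable = $12550.00 − $580.00 − 4×$82.00 = $11642.00
  $680.33 + 26.38% × ($11642.00 − $5900.00) = $680.33 + 26.38% × $5742.00 = $2195.07
Transit Levy: 1% × $11970.00 = $119.70
Total: $2195.07 + $119.70 = $2314.77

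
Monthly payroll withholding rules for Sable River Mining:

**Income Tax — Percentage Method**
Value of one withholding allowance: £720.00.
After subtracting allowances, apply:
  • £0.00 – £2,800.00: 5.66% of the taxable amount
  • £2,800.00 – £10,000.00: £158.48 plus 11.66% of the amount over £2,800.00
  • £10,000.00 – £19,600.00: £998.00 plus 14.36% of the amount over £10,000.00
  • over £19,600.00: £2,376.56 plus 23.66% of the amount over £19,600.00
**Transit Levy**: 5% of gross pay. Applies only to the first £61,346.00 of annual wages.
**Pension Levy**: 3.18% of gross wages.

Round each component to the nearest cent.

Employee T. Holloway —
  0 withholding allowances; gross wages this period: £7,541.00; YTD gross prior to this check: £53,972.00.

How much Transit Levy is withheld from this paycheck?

£368.70

Transit Levy: cap £61,346.00 − YTD £53,972.00 = £7,374.00 subject; 5% × £7,374.00 = £368.70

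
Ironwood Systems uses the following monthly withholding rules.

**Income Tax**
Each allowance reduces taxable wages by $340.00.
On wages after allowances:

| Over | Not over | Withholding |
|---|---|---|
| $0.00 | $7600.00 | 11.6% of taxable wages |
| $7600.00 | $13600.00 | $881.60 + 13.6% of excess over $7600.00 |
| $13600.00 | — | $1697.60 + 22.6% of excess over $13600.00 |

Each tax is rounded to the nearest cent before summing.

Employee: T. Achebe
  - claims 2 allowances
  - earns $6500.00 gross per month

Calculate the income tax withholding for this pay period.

Income Tax: taxable = $6500.00 − 2×$340.00 = $5820.00
  11.6% × $5820.00 = $675.12

$675.12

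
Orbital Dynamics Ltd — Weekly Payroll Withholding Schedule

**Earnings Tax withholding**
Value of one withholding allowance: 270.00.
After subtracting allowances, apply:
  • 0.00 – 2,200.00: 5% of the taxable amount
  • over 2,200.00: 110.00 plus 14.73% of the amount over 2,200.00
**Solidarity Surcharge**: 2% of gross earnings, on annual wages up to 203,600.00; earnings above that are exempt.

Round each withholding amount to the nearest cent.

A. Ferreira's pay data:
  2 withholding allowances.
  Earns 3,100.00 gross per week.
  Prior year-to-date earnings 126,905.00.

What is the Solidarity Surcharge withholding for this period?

62.00

Solidarity Surcharge: 2% × 3,100.00 = 62.00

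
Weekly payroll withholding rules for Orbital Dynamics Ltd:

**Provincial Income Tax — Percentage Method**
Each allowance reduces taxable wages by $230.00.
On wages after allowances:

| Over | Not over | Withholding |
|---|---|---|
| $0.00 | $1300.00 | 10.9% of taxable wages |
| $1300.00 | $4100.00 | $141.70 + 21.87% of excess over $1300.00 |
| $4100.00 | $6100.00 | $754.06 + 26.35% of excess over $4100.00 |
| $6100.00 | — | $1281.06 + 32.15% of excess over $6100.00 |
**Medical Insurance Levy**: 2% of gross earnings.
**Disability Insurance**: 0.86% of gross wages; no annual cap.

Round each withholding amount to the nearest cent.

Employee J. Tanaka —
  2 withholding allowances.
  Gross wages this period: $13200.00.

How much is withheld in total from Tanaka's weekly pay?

Provincial Income Tax: taxable = $13200.00 − 2×$230.00 = $12740.00
  $1281.06 + 32.15% × ($12740.00 − $6100.00) = $1281.06 + 32.15% × $6640.00 = $3415.82
Medical Insurance Levy: 2% × $13200.00 = $264.00
Disability Insurance: 0.86% × $13200.00 = $113.52
Total: $3415.82 + $264.00 + $113.52 = $3793.34

$3793.34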